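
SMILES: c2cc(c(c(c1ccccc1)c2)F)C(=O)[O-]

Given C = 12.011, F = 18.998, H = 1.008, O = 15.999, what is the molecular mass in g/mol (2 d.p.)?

Molecular formula: C13H8FO2-.
M = 13×12.011 + 1×18.998 + 8×1.008 + 2×15.999 = 215.20 g/mol.

215.20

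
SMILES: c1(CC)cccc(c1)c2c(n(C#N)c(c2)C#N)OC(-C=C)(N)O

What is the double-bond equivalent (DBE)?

12

Molecular formula from the SMILES: C17H16N4O2.
DoU = (2C + 2 + N − H − X)/2 = (2·17 + 2 + 4 − 16 − 0)/2 = 24/2 = 12.
(Structurally: 2 ring(s) + 10 π bond(s) = 12.)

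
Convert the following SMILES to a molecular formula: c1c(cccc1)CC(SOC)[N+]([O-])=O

Heavy atoms from the SMILES: 9 C, 1 N, 3 O, 1 S.
Implicit hydrogens by atom environment:
  5 × C (aromatic): 1 H each → 5
  2 × O: no H
  1 × C: 3 H
  1 × C: 2 H
  1 × C: 1 H
  1 × C (aromatic): no H
  1 × N (charge +1): no H
  1 × O (charge -1): no H
  1 × S: no H
  Total hydrogens = 11.
Molecular formula: C9H11NO3S

C9H11NO3S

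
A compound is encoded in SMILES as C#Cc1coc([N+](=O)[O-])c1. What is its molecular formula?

C6H3NO3

Heavy atoms from the SMILES: 6 C, 1 N, 3 O.
Implicit hydrogens by atom environment:
  2 × C (aromatic): 1 H each → 2
  2 × C (aromatic): no H
  1 × C: 1 H
  1 × C: no H
  1 × N (charge +1): no H
  1 × O (aromatic): no H
  1 × O: no H
  1 × O (charge -1): no H
  Total hydrogens = 3.
Molecular formula: C6H3NO3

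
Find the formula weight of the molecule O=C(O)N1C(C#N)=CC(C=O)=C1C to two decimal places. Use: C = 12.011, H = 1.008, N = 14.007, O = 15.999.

Molecular formula: C8H6N2O3.
M = 8×12.011 + 6×1.008 + 2×14.007 + 3×15.999 = 178.15 g/mol.

178.15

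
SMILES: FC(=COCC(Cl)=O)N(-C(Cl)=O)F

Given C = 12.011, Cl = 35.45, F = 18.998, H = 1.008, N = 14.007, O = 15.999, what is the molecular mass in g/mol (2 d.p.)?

Molecular formula: C5H3Cl2F2NO3.
M = 5×12.011 + 2×35.45 + 2×18.998 + 3×1.008 + 1×14.007 + 3×15.999 = 233.98 g/mol.

233.98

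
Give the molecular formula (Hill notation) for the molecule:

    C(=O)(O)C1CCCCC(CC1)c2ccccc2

Heavy atoms from the SMILES: 15 C, 2 O.
Implicit hydrogens by atom environment:
  6 × C: 2 H each → 12
  5 × C (aromatic): 1 H each → 5
  2 × C: 1 H each → 2
  1 × C: no H
  1 × C (aromatic): no H
  1 × O: 1 H
  1 × O: no H
  Total hydrogens = 20.
Molecular formula: C15H20O2

C15H20O2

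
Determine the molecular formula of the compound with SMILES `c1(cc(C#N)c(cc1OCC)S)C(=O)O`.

C10H9NO3S

Heavy atoms from the SMILES: 10 C, 1 N, 3 O, 1 S.
Implicit hydrogens by atom environment:
  4 × C (aromatic): no H
  2 × C (aromatic): 1 H each → 2
  2 × C: no H
  2 × O: no H
  1 × C: 3 H
  1 × C: 2 H
  1 × N: no H
  1 × O: 1 H
  1 × S: 1 H
  Total hydrogens = 9.
Molecular formula: C10H9NO3S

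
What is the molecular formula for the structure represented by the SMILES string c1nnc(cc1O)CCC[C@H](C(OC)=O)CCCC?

C14H22N2O3

Heavy atoms from the SMILES: 14 C, 2 N, 3 O.
Implicit hydrogens by atom environment:
  6 × C: 2 H each → 12
  2 × C: 3 H each → 6
  2 × C (aromatic): 1 H each → 2
  2 × C (aromatic): no H
  2 × N (aromatic): no H
  2 × O: no H
  1 × C: 1 H
  1 × C: no H
  1 × O: 1 H
  Total hydrogens = 22.
Molecular formula: C14H22N2O3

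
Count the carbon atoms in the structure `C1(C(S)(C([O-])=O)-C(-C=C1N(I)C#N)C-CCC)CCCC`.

15

The symbol for carbon appears 15 times in the SMILES.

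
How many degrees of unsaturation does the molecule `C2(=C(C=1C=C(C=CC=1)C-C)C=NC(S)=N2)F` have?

Molecular formula from the SMILES: C12H11FN2S.
DoU = (2C + 2 + N − H − X)/2 = (2·12 + 2 + 2 − 11 − 1)/2 = 16/2 = 8.
(Structurally: 2 ring(s) + 6 π bond(s) = 8.)

8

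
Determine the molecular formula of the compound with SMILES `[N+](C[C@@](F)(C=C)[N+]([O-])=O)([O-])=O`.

C4H5FN2O4

Heavy atoms from the SMILES: 4 C, 1 F, 2 N, 4 O.
Implicit hydrogens by atom environment:
  2 × C: 2 H each → 4
  2 × N (charge +1): no H
  2 × O: no H
  2 × O (charge -1): no H
  1 × C: 1 H
  1 × C: no H
  1 × F: no H
  Total hydrogens = 5.
Molecular formula: C4H5FN2O4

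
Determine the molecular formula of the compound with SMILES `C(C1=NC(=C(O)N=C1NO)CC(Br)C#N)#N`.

Heavy atoms from the SMILES: 1 Br, 8 C, 5 N, 2 O.
Implicit hydrogens by atom environment:
  4 × C (aromatic): no H
  2 × C: no H
  2 × N (aromatic): no H
  2 × N: no H
  2 × O: 1 H each → 2
  1 × Br: no H
  1 × C: 2 H
  1 × C: 1 H
  1 × N: 1 H
  Total hydrogens = 6.
Molecular formula: C8H6BrN5O2

C8H6BrN5O2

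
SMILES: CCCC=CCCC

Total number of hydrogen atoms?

Hydrogens are implicit in SMILES; fill each atom to its normal valence:
  4 × C: 2 H each → 8
  2 × C: 3 H each → 6
  2 × C: 1 H each → 2
  Total hydrogens = 16.

16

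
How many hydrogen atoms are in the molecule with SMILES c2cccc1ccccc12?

Hydrogens are implicit in SMILES; fill each atom to its normal valence:
  8 × C (aromatic): 1 H each → 8
  2 × C (aromatic): no H
  Total hydrogens = 8.

8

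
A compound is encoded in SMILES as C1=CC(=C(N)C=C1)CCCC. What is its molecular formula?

C10H15N

Heavy atoms from the SMILES: 10 C, 1 N.
Implicit hydrogens by atom environment:
  4 × C (aromatic): 1 H each → 4
  3 × C: 2 H each → 6
  2 × C (aromatic): no H
  1 × C: 3 H
  1 × N: 2 H
  Total hydrogens = 15.
Molecular formula: C10H15N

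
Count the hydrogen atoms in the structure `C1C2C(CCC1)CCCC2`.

18

Hydrogens are implicit in SMILES; fill each atom to its normal valence:
  8 × C: 2 H each → 16
  2 × C: 1 H each → 2
  Total hydrogens = 18.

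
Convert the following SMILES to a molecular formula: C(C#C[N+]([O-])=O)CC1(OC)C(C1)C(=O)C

C10H13NO4

Heavy atoms from the SMILES: 10 C, 1 N, 4 O.
Implicit hydrogens by atom environment:
  4 × C: no H
  3 × C: 2 H each → 6
  3 × O: no H
  2 × C: 3 H each → 6
  1 × C: 1 H
  1 × N (charge +1): no H
  1 × O (charge -1): no H
  Total hydrogens = 13.
Molecular formula: C10H13NO4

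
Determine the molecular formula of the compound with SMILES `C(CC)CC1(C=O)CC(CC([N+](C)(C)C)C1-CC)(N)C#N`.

Heavy atoms from the SMILES: 17 C, 3 N, 1 O.
Implicit hydrogens by atom environment:
  6 × C: 2 H each → 12
  5 × C: 3 H each → 15
  3 × C: 1 H each → 3
  3 × C: no H
  1 × N: 2 H
  1 × N: no H
  1 × N (charge +1): no H
  1 × O: no H
  Total hydrogens = 32.
Net charge +1.
Molecular formula: C17H32N3O+

C17H32N3O+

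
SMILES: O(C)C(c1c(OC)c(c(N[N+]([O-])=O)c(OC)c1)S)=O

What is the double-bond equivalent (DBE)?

Molecular formula from the SMILES: C10H12N2O6S.
DoU = (2C + 2 + N − H − X)/2 = (2·10 + 2 + 2 − 12 − 0)/2 = 12/2 = 6.
(Structurally: 1 ring(s) + 5 π bond(s) = 6.)

6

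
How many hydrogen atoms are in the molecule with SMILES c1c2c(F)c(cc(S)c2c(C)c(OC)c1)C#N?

Hydrogens are implicit in SMILES; fill each atom to its normal valence:
  7 × C (aromatic): no H
  3 × C (aromatic): 1 H each → 3
  2 × C: 3 H each → 6
  1 × C: no H
  1 × F: no H
  1 × N: no H
  1 × O: no H
  1 × S: 1 H
  Total hydrogens = 10.

10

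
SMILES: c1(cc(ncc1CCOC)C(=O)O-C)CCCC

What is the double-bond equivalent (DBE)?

5

Molecular formula from the SMILES: C14H21NO3.
DoU = (2C + 2 + N − H − X)/2 = (2·14 + 2 + 1 − 21 − 0)/2 = 10/2 = 5.
(Structurally: 1 ring(s) + 4 π bond(s) = 5.)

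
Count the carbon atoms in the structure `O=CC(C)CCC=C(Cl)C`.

The symbol for carbon appears 8 times in the SMILES. (Cl is a single chlorine, not C + l.)

8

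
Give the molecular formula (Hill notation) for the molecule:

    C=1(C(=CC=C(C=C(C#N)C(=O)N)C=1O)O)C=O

C11H8N2O4

Heavy atoms from the SMILES: 11 C, 2 N, 4 O.
Implicit hydrogens by atom environment:
  4 × C (aromatic): no H
  3 × C: no H
  2 × C (aromatic): 1 H each → 2
  2 × C: 1 H each → 2
  2 × O: 1 H each → 2
  2 × O: no H
  1 × N: 2 H
  1 × N: no H
  Total hydrogens = 8.
Molecular formula: C11H8N2O4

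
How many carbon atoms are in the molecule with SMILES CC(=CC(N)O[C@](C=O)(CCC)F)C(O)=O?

10

The symbol for carbon appears 10 times in the SMILES.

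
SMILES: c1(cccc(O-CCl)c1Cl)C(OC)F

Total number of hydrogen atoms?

9

Hydrogens are implicit in SMILES; fill each atom to its normal valence:
  3 × C (aromatic): 1 H each → 3
  3 × C (aromatic): no H
  2 × Cl: no H
  2 × O: no H
  1 × C: 3 H
  1 × C: 2 H
  1 × C: 1 H
  1 × F: no H
  Total hydrogens = 9.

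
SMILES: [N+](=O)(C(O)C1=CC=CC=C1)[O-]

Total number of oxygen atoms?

The symbol for oxygen appears 3 times in the SMILES.

3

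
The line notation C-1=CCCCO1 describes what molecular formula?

Heavy atoms from the SMILES: 5 C, 1 O.
Implicit hydrogens by atom environment:
  3 × C: 2 H each → 6
  2 × C: 1 H each → 2
  1 × O: no H
  Total hydrogens = 8.
Molecular formula: C5H8O

C5H8O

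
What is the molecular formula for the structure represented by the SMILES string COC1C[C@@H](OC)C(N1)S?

Heavy atoms from the SMILES: 6 C, 1 N, 2 O, 1 S.
Implicit hydrogens by atom environment:
  3 × C: 1 H each → 3
  2 × C: 3 H each → 6
  2 × O: no H
  1 × C: 2 H
  1 × N: 1 H
  1 × S: 1 H
  Total hydrogens = 13.
Molecular formula: C6H13NO2S

C6H13NO2S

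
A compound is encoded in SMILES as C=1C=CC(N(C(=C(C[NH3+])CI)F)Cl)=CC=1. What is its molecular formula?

Heavy atoms from the SMILES: 10 C, 1 Cl, 1 F, 1 I, 2 N.
Implicit hydrogens by atom environment:
  5 × C (aromatic): 1 H each → 5
  2 × C: 2 H each → 4
  2 × C: no H
  1 × C (aromatic): no H
  1 × Cl: no H
  1 × F: no H
  1 × I: no H
  1 × N (charge +1): 3 H
  1 × N: no H
  Total hydrogens = 12.
Net charge +1.
Molecular formula: C10H12ClFIN2+

C10H12ClFIN2+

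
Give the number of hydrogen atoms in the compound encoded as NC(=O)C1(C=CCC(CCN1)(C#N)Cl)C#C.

12

Hydrogens are implicit in SMILES; fill each atom to its normal valence:
  5 × C: no H
  3 × C: 2 H each → 6
  3 × C: 1 H each → 3
  1 × Cl: no H
  1 × N: 2 H
  1 × N: 1 H
  1 × N: no H
  1 × O: no H
  Total hydrogens = 12.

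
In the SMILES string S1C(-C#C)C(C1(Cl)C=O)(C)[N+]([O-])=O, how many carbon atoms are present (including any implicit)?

The symbol for carbon appears 7 times in the SMILES. (Cl is a single chlorine, not C + l.)

7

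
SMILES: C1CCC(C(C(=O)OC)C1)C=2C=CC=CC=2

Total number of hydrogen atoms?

Hydrogens are implicit in SMILES; fill each atom to its normal valence:
  5 × C (aromatic): 1 H each → 5
  4 × C: 2 H each → 8
  2 × C: 1 H each → 2
  2 × O: no H
  1 × C: 3 H
  1 × C (aromatic): no H
  1 × C: no H
  Total hydrogens = 18.

18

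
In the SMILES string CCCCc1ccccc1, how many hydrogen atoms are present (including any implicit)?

Hydrogens are implicit in SMILES; fill each atom to its normal valence:
  5 × C (aromatic): 1 H each → 5
  3 × C: 2 H each → 6
  1 × C: 3 H
  1 × C (aromatic): no H
  Total hydrogens = 14.

14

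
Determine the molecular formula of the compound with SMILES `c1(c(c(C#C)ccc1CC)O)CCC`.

Heavy atoms from the SMILES: 13 C, 1 O.
Implicit hydrogens by atom environment:
  4 × C (aromatic): no H
  3 × C: 2 H each → 6
  2 × C: 3 H each → 6
  2 × C (aromatic): 1 H each → 2
  1 × C: 1 H
  1 × C: no H
  1 × O: 1 H
  Total hydrogens = 16.
Molecular formula: C13H16O

C13H16O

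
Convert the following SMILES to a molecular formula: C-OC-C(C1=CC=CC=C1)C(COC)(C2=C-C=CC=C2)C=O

C19H22O3

Heavy atoms from the SMILES: 19 C, 3 O.
Implicit hydrogens by atom environment:
  10 × C (aromatic): 1 H each → 10
  3 × O: no H
  2 × C: 3 H each → 6
  2 × C: 2 H each → 4
  2 × C: 1 H each → 2
  2 × C (aromatic): no H
  1 × C: no H
  Total hydrogens = 22.
Molecular formula: C19H22O3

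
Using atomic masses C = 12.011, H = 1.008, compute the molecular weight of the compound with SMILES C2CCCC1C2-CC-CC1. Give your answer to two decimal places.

138.25

Molecular formula: C10H18.
M = 10×12.011 + 18×1.008 = 138.25 g/mol.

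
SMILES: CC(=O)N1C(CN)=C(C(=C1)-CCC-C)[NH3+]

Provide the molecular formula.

C11H20N3O+

Heavy atoms from the SMILES: 11 C, 3 N, 1 O.
Implicit hydrogens by atom environment:
  4 × C: 2 H each → 8
  3 × C (aromatic): no H
  2 × C: 3 H each → 6
  1 × C (aromatic): 1 H
  1 × C: no H
  1 × N (charge +1): 3 H
  1 × N: 2 H
  1 × N (aromatic): no H
  1 × O: no H
  Total hydrogens = 20.
Net charge +1.
Molecular formula: C11H20N3O+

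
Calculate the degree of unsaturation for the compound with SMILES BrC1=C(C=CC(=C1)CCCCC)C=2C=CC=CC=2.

Molecular formula from the SMILES: C17H19Br.
DoU = (2C + 2 + N − H − X)/2 = (2·17 + 2 + 0 − 19 − 1)/2 = 16/2 = 8.
(Structurally: 2 ring(s) + 6 π bond(s) = 8.)

8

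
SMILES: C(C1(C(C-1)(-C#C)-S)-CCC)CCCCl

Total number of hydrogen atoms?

Hydrogens are implicit in SMILES; fill each atom to its normal valence:
  7 × C: 2 H each → 14
  3 × C: no H
  1 × C: 3 H
  1 × C: 1 H
  1 × Cl: no H
  1 × S: 1 H
  Total hydrogens = 19.

19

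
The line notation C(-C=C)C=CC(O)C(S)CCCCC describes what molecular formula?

Heavy atoms from the SMILES: 12 C, 1 O, 1 S.
Implicit hydrogens by atom environment:
  6 × C: 2 H each → 12
  5 × C: 1 H each → 5
  1 × C: 3 H
  1 × O: 1 H
  1 × S: 1 H
  Total hydrogens = 22.
Molecular formula: C12H22OS

C12H22OS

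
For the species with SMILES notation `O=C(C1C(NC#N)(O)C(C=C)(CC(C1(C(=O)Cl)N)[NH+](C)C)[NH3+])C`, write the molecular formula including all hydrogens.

[C14H24ClN5O3]2+

Heavy atoms from the SMILES: 14 C, 1 Cl, 5 N, 3 O.
Implicit hydrogens by atom environment:
  6 × C: no H
  3 × C: 3 H each → 9
  3 × C: 1 H each → 3
  2 × C: 2 H each → 4
  2 × O: no H
  1 × Cl: no H
  1 × N (charge +1): 3 H
  1 × N: 2 H
  1 × N: 1 H
  1 × N (charge +1): 1 H
  1 × N: no H
  1 × O: 1 H
  Total hydrogens = 24.
Net charge +2.
Molecular formula: [C14H24ClN5O3]2+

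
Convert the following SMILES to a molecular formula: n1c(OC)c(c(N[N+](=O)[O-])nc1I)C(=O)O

Heavy atoms from the SMILES: 6 C, 1 I, 4 N, 5 O.
Implicit hydrogens by atom environment:
  4 × C (aromatic): no H
  3 × O: no H
  2 × N (aromatic): no H
  1 × C: 3 H
  1 × C: no H
  1 × I: no H
  1 × N: 1 H
  1 × N (charge +1): no H
  1 × O: 1 H
  1 × O (charge -1): no H
  Total hydrogens = 5.
Molecular formula: C6H5IN4O5

C6H5IN4O5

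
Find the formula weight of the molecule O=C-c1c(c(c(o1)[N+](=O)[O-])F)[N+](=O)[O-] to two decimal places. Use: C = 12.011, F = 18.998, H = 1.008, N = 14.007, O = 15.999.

Molecular formula: C5HFN2O6.
M = 5×12.011 + 1×18.998 + 1×1.008 + 2×14.007 + 6×15.999 = 204.07 g/mol.

204.07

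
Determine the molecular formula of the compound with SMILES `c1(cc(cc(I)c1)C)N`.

Heavy atoms from the SMILES: 7 C, 1 I, 1 N.
Implicit hydrogens by atom environment:
  3 × C (aromatic): 1 H each → 3
  3 × C (aromatic): no H
  1 × C: 3 H
  1 × I: no H
  1 × N: 2 H
  Total hydrogens = 8.
Molecular formula: C7H8IN

C7H8IN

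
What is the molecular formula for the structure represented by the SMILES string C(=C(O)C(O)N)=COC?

C5H9NO3

Heavy atoms from the SMILES: 5 C, 1 N, 3 O.
Implicit hydrogens by atom environment:
  2 × C: 1 H each → 2
  2 × C: no H
  2 × O: 1 H each → 2
  1 × C: 3 H
  1 × N: 2 H
  1 × O: no H
  Total hydrogens = 9.
Molecular formula: C5H9NO3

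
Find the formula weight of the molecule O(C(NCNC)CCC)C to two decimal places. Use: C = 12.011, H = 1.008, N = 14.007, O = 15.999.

146.23

Molecular formula: C7H18N2O.
M = 7×12.011 + 18×1.008 + 2×14.007 + 1×15.999 = 146.23 g/mol.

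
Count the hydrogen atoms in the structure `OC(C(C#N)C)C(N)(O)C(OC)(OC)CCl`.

Hydrogens are implicit in SMILES; fill each atom to its normal valence:
  3 × C: 3 H each → 9
  3 × C: no H
  2 × C: 1 H each → 2
  2 × O: 1 H each → 2
  2 × O: no H
  1 × C: 2 H
  1 × Cl: no H
  1 × N: 2 H
  1 × N: no H
  Total hydrogens = 17.

17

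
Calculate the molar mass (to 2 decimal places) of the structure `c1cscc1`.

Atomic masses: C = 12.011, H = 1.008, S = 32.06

Molecular formula: C4H4S.
M = 4×12.011 + 4×1.008 + 1×32.06 = 84.14 g/mol.

84.14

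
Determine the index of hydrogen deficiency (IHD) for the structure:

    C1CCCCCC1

Molecular formula from the SMILES: C7H14.
DoU = (2C + 2 + N − H − X)/2 = (2·7 + 2 + 0 − 14 − 0)/2 = 2/2 = 1.
(Structurally: 1 ring(s) + 0 π bond(s) = 1.)

1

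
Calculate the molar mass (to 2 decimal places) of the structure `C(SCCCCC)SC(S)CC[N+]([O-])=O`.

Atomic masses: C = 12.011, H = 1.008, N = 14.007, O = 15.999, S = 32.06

269.44

Molecular formula: C9H19NO2S3.
M = 9×12.011 + 19×1.008 + 1×14.007 + 2×15.999 + 3×32.06 = 269.44 g/mol.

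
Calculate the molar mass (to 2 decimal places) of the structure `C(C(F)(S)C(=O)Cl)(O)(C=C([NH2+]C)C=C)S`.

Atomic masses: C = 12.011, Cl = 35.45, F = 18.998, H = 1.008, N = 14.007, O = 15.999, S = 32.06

272.76

Molecular formula: C8H12ClFNO2S2+.
M = 8×12.011 + 1×35.45 + 1×18.998 + 12×1.008 + 1×14.007 + 2×15.999 + 2×32.06 = 272.76 g/mol.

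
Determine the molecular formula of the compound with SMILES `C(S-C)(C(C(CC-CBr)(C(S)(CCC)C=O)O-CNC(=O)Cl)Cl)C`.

Heavy atoms from the SMILES: 1 Br, 15 C, 2 Cl, 1 N, 3 O, 2 S.
Implicit hydrogens by atom environment:
  6 × C: 2 H each → 12
  3 × C: 3 H each → 9
  3 × C: 1 H each → 3
  3 × C: no H
  3 × O: no H
  2 × Cl: no H
  1 × Br: no H
  1 × N: 1 H
  1 × S: 1 H
  1 × S: no H
  Total hydrogens = 26.
Molecular formula: C15H26BrCl2NO3S2

C15H26BrCl2NO3S2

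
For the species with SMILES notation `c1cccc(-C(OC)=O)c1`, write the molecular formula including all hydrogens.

Heavy atoms from the SMILES: 8 C, 2 O.
Implicit hydrogens by atom environment:
  5 × C (aromatic): 1 H each → 5
  2 × O: no H
  1 × C: 3 H
  1 × C (aromatic): no H
  1 × C: no H
  Total hydrogens = 8.
Molecular formula: C8H8O2

C8H8O2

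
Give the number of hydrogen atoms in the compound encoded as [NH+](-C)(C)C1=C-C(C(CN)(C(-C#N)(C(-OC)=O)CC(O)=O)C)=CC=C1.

Hydrogens are implicit in SMILES; fill each atom to its normal valence:
  5 × C: no H
  4 × C: 3 H each → 12
  4 × C (aromatic): 1 H each → 4
  3 × O: no H
  2 × C: 2 H each → 4
  2 × C (aromatic): no H
  1 × N: 2 H
  1 × N (charge +1): 1 H
  1 × N: no H
  1 × O: 1 H
  Total hydrogens = 24.

24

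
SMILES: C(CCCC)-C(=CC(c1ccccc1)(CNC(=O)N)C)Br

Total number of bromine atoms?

The symbol for bromine appears 1 time in the SMILES.

1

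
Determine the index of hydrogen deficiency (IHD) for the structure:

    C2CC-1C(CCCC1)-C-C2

Molecular formula from the SMILES: C10H18.
DoU = (2C + 2 + N − H − X)/2 = (2·10 + 2 + 0 − 18 − 0)/2 = 4/2 = 2.
(Structurally: 2 ring(s) + 0 π bond(s) = 2.)

2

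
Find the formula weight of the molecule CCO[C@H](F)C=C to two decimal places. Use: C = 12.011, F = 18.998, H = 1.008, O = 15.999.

Molecular formula: C5H9FO.
M = 5×12.011 + 1×18.998 + 9×1.008 + 1×15.999 = 104.12 g/mol.

104.12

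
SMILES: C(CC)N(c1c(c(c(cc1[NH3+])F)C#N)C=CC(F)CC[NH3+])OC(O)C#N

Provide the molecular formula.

Heavy atoms from the SMILES: 17 C, 2 F, 5 N, 2 O.
Implicit hydrogens by atom environment:
  5 × C (aromatic): no H
  4 × C: 2 H each → 8
  4 × C: 1 H each → 4
  3 × N: no H
  2 × C: no H
  2 × F: no H
  2 × N (charge +1): 3 H each → 6
  1 × C: 3 H
  1 × C (aromatic): 1 H
  1 × O: 1 H
  1 × O: no H
  Total hydrogens = 23.
Net charge +2.
Molecular formula: [C17H23F2N5O2]2+

[C17H23F2N5O2]2+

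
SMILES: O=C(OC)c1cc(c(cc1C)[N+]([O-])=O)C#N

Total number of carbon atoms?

The symbol for carbon appears 10 times in the SMILES. Lowercase c denotes aromatic carbon and counts toward C.

10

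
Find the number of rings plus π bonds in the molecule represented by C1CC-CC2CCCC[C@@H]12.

Molecular formula from the SMILES: C10H18.
DoU = (2C + 2 + N − H − X)/2 = (2·10 + 2 + 0 − 18 − 0)/2 = 4/2 = 2.
(Structurally: 2 ring(s) + 0 π bond(s) = 2.)

2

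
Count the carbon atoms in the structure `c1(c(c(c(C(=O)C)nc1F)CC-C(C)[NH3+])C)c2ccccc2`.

The symbol for carbon appears 18 times in the SMILES. Lowercase c denotes aromatic carbon and counts toward C.

18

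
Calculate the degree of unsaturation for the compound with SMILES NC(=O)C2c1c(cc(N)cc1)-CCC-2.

6

Molecular formula from the SMILES: C11H14N2O.
DoU = (2C + 2 + N − H − X)/2 = (2·11 + 2 + 2 − 14 − 0)/2 = 12/2 = 6.
(Structurally: 2 ring(s) + 4 π bond(s) = 6.)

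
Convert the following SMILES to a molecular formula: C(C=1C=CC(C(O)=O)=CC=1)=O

C8H6O3

Heavy atoms from the SMILES: 8 C, 3 O.
Implicit hydrogens by atom environment:
  4 × C (aromatic): 1 H each → 4
  2 × C (aromatic): no H
  2 × O: no H
  1 × C: 1 H
  1 × C: no H
  1 × O: 1 H
  Total hydrogens = 6.
Molecular formula: C8H6O3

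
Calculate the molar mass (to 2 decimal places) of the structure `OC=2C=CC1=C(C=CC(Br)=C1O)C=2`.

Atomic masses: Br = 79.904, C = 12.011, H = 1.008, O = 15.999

Molecular formula: C10H7BrO2.
M = 1×79.904 + 10×12.011 + 7×1.008 + 2×15.999 = 239.07 g/mol.

239.07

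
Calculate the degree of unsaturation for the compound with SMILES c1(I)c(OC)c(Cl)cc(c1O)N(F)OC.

Molecular formula from the SMILES: C8H8ClFINO3.
DoU = (2C + 2 + N − H − X)/2 = (2·8 + 2 + 1 − 8 − 3)/2 = 8/2 = 4.
(Structurally: 1 ring(s) + 3 π bond(s) = 4.)

4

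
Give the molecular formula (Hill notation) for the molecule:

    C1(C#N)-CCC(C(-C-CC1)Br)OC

C10H16BrNO

Heavy atoms from the SMILES: 1 Br, 10 C, 1 N, 1 O.
Implicit hydrogens by atom environment:
  5 × C: 2 H each → 10
  3 × C: 1 H each → 3
  1 × Br: no H
  1 × C: 3 H
  1 × C: no H
  1 × N: no H
  1 × O: no H
  Total hydrogens = 16.
Molecular formula: C10H16BrNO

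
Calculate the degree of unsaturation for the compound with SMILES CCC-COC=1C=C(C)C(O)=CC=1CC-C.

Molecular formula from the SMILES: C14H22O2.
DoU = (2C + 2 + N − H − X)/2 = (2·14 + 2 + 0 − 22 − 0)/2 = 8/2 = 4.
(Structurally: 1 ring(s) + 3 π bond(s) = 4.)

4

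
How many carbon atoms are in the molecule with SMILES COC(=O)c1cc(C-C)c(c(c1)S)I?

10

The symbol for carbon appears 10 times in the SMILES. Lowercase c denotes aromatic carbon and counts toward C.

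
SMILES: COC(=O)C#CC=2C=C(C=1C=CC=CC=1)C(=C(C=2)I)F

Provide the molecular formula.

Heavy atoms from the SMILES: 16 C, 1 F, 1 I, 2 O.
Implicit hydrogens by atom environment:
  7 × C (aromatic): 1 H each → 7
  5 × C (aromatic): no H
  3 × C: no H
  2 × O: no H
  1 × C: 3 H
  1 × F: no H
  1 × I: no H
  Total hydrogens = 10.
Molecular formula: C16H10FIO2

C16H10FIO2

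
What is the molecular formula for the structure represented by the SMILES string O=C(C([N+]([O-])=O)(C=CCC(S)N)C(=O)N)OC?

C8H13N3O5S

Heavy atoms from the SMILES: 8 C, 3 N, 5 O, 1 S.
Implicit hydrogens by atom environment:
  4 × O: no H
  3 × C: 1 H each → 3
  3 × C: no H
  2 × N: 2 H each → 4
  1 × C: 3 H
  1 × C: 2 H
  1 × N (charge +1): no H
  1 × O (charge -1): no H
  1 × S: 1 H
  Total hydrogens = 13.
Molecular formula: C8H13N3O5S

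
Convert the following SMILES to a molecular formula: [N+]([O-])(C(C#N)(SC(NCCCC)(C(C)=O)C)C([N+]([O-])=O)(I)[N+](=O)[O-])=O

C11H16IN5O7S

Heavy atoms from the SMILES: 11 C, 1 I, 5 N, 7 O, 1 S.
Implicit hydrogens by atom environment:
  5 × C: no H
  4 × O: no H
  3 × C: 3 H each → 9
  3 × C: 2 H each → 6
  3 × N (charge +1): no H
  3 × O (charge -1): no H
  1 × I: no H
  1 × N: 1 H
  1 × N: no H
  1 × S: no H
  Total hydrogens = 16.
Molecular formula: C11H16IN5O7S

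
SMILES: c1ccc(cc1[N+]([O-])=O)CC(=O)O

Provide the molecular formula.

Heavy atoms from the SMILES: 8 C, 1 N, 4 O.
Implicit hydrogens by atom environment:
  4 × C (aromatic): 1 H each → 4
  2 × C (aromatic): no H
  2 × O: no H
  1 × C: 2 H
  1 × C: no H
  1 × N (charge +1): no H
  1 × O: 1 H
  1 × O (charge -1): no H
  Total hydrogens = 7.
Molecular formula: C8H7NO4

C8H7NO4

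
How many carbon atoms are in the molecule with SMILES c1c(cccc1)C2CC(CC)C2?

12

The symbol for carbon appears 12 times in the SMILES. Lowercase c denotes aromatic carbon and counts toward C.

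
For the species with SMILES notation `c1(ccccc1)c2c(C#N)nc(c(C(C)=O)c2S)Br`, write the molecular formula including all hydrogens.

C14H9BrN2OS

Heavy atoms from the SMILES: 1 Br, 14 C, 2 N, 1 O, 1 S.
Implicit hydrogens by atom environment:
  6 × C (aromatic): no H
  5 × C (aromatic): 1 H each → 5
  2 × C: no H
  1 × Br: no H
  1 × C: 3 H
  1 × N (aromatic): no H
  1 × N: no H
  1 × O: no H
  1 × S: 1 H
  Total hydrogens = 9.
Molecular formula: C14H9BrN2OS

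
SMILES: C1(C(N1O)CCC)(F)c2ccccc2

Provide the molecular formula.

C11H14FNO

Heavy atoms from the SMILES: 11 C, 1 F, 1 N, 1 O.
Implicit hydrogens by atom environment:
  5 × C (aromatic): 1 H each → 5
  2 × C: 2 H each → 4
  1 × C: 3 H
  1 × C: 1 H
  1 × C: no H
  1 × C (aromatic): no H
  1 × F: no H
  1 × N: no H
  1 × O: 1 H
  Total hydrogens = 14.
Molecular formula: C11H14FNO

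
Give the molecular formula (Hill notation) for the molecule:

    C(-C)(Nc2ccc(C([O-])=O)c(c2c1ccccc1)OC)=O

C16H14NO4-

Heavy atoms from the SMILES: 16 C, 1 N, 4 O.
Implicit hydrogens by atom environment:
  7 × C (aromatic): 1 H each → 7
  5 × C (aromatic): no H
  3 × O: no H
  2 × C: 3 H each → 6
  2 × C: no H
  1 × N: 1 H
  1 × O (charge -1): no H
  Total hydrogens = 14.
Net charge -1.
Molecular formula: C16H14NO4-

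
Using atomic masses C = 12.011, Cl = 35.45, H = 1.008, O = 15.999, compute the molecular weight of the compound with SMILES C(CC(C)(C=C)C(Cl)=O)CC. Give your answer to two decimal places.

174.67

Molecular formula: C9H15ClO.
M = 9×12.011 + 1×35.45 + 15×1.008 + 1×15.999 = 174.67 g/mol.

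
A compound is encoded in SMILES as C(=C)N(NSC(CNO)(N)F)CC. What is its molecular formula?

Heavy atoms from the SMILES: 6 C, 1 F, 4 N, 1 O, 1 S.
Implicit hydrogens by atom environment:
  3 × C: 2 H each → 6
  2 × N: 1 H each → 2
  1 × C: 3 H
  1 × C: 1 H
  1 × C: no H
  1 × F: no H
  1 × N: 2 H
  1 × N: no H
  1 × O: 1 H
  1 × S: no H
  Total hydrogens = 15.
Molecular formula: C6H15FN4OS

C6H15FN4OS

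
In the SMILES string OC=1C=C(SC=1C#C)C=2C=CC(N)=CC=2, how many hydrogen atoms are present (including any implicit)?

9

Hydrogens are implicit in SMILES; fill each atom to its normal valence:
  5 × C (aromatic): 1 H each → 5
  5 × C (aromatic): no H
  1 × C: 1 H
  1 × C: no H
  1 × N: 2 H
  1 × O: 1 H
  1 × S (aromatic): no H
  Total hydrogens = 9.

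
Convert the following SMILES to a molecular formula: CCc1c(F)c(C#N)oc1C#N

Heavy atoms from the SMILES: 8 C, 1 F, 2 N, 1 O.
Implicit hydrogens by atom environment:
  4 × C (aromatic): no H
  2 × C: no H
  2 × N: no H
  1 × C: 3 H
  1 × C: 2 H
  1 × F: no H
  1 × O (aromatic): no H
  Total hydrogens = 5.
Molecular formula: C8H5FN2O

C8H5FN2O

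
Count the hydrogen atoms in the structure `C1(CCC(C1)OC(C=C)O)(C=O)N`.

Hydrogens are implicit in SMILES; fill each atom to its normal valence:
  4 × C: 2 H each → 8
  4 × C: 1 H each → 4
  2 × O: no H
  1 × C: no H
  1 × N: 2 H
  1 × O: 1 H
  Total hydrogens = 15.

15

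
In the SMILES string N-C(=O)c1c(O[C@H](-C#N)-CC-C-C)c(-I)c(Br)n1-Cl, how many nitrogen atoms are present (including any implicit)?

The symbol for nitrogen appears 3 times in the SMILES.

3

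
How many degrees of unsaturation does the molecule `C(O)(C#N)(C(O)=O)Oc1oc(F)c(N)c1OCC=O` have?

7

Molecular formula from the SMILES: C9H7FN2O7.
DoU = (2C + 2 + N − H − X)/2 = (2·9 + 2 + 2 − 7 − 1)/2 = 14/2 = 7.
(Structurally: 1 ring(s) + 6 π bond(s) = 7.)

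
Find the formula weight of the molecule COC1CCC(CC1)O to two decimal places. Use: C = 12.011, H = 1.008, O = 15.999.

130.19

Molecular formula: C7H14O2.
M = 7×12.011 + 14×1.008 + 2×15.999 = 130.19 g/mol.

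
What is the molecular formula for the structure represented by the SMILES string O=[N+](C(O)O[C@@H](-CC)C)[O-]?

Heavy atoms from the SMILES: 5 C, 1 N, 4 O.
Implicit hydrogens by atom environment:
  2 × C: 3 H each → 6
  2 × C: 1 H each → 2
  2 × O: no H
  1 × C: 2 H
  1 × N (charge +1): no H
  1 × O: 1 H
  1 × O (charge -1): no H
  Total hydrogens = 11.
Molecular formula: C5H11NO4

C5H11NO4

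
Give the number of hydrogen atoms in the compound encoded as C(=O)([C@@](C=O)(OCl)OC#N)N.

3

Hydrogens are implicit in SMILES; fill each atom to its normal valence:
  4 × O: no H
  3 × C: no H
  1 × C: 1 H
  1 × Cl: no H
  1 × N: 2 H
  1 × N: no H
  Total hydrogens = 3.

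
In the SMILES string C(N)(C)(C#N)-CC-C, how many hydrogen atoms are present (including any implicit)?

Hydrogens are implicit in SMILES; fill each atom to its normal valence:
  2 × C: 3 H each → 6
  2 × C: 2 H each → 4
  2 × C: no H
  1 × N: 2 H
  1 × N: no H
  Total hydrogens = 12.

12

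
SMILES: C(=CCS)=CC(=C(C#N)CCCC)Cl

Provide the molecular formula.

C11H14ClNS

Heavy atoms from the SMILES: 11 C, 1 Cl, 1 N, 1 S.
Implicit hydrogens by atom environment:
  4 × C: 2 H each → 8
  4 × C: no H
  2 × C: 1 H each → 2
  1 × C: 3 H
  1 × Cl: no H
  1 × N: no H
  1 × S: 1 H
  Total hydrogens = 14.
Molecular formula: C11H14ClNS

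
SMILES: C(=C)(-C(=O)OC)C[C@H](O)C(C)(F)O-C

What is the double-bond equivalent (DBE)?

Molecular formula from the SMILES: C9H15FO4.
DoU = (2C + 2 + N − H − X)/2 = (2·9 + 2 + 0 − 15 − 1)/2 = 4/2 = 2.
(Structurally: 0 ring(s) + 2 π bond(s) = 2.)

2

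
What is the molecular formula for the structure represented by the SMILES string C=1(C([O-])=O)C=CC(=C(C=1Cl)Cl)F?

C7H2Cl2FO2-

Heavy atoms from the SMILES: 7 C, 2 Cl, 1 F, 2 O.
Implicit hydrogens by atom environment:
  4 × C (aromatic): no H
  2 × C (aromatic): 1 H each → 2
  2 × Cl: no H
  1 × C: no H
  1 × F: no H
  1 × O: no H
  1 × O (charge -1): no H
  Total hydrogens = 2.
Net charge -1.
Molecular formula: C7H2Cl2FO2-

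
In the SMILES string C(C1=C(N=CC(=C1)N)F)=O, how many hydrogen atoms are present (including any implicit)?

5

Hydrogens are implicit in SMILES; fill each atom to its normal valence:
  3 × C (aromatic): no H
  2 × C (aromatic): 1 H each → 2
  1 × C: 1 H
  1 × F: no H
  1 × N: 2 H
  1 × N (aromatic): no H
  1 × O: no H
  Total hydrogens = 5.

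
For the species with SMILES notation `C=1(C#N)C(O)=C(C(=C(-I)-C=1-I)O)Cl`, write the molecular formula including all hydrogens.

C7H2ClI2NO2

Heavy atoms from the SMILES: 7 C, 1 Cl, 2 I, 1 N, 2 O.
Implicit hydrogens by atom environment:
  6 × C (aromatic): no H
  2 × I: no H
  2 × O: 1 H each → 2
  1 × C: no H
  1 × Cl: no H
  1 × N: no H
  Total hydrogens = 2.
Molecular formula: C7H2ClI2NO2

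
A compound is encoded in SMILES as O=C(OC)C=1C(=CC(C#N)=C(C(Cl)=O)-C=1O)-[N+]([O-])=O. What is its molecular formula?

Heavy atoms from the SMILES: 10 C, 1 Cl, 2 N, 6 O.
Implicit hydrogens by atom environment:
  5 × C (aromatic): no H
  4 × O: no H
  3 × C: no H
  1 × C: 3 H
  1 × C (aromatic): 1 H
  1 × Cl: no H
  1 × N: no H
  1 × N (charge +1): no H
  1 × O: 1 H
  1 × O (charge -1): no H
  Total hydrogens = 5.
Molecular formula: C10H5ClN2O6

C10H5ClN2O6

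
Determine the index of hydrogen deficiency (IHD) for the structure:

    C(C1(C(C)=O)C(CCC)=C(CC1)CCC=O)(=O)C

Molecular formula from the SMILES: C15H22O3.
DoU = (2C + 2 + N − H − X)/2 = (2·15 + 2 + 0 − 22 − 0)/2 = 10/2 = 5.
(Structurally: 1 ring(s) + 4 π bond(s) = 5.)

5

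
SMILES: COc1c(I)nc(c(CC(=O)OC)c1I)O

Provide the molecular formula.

C9H9I2NO4

Heavy atoms from the SMILES: 9 C, 2 I, 1 N, 4 O.
Implicit hydrogens by atom environment:
  5 × C (aromatic): no H
  3 × O: no H
  2 × C: 3 H each → 6
  2 × I: no H
  1 × C: 2 H
  1 × C: no H
  1 × N (aromatic): no H
  1 × O: 1 H
  Total hydrogens = 9.
Molecular formula: C9H9I2NO4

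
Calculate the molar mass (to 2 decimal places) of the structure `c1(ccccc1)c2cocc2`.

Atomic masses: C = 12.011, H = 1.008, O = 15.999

Molecular formula: C10H8O.
M = 10×12.011 + 8×1.008 + 1×15.999 = 144.17 g/mol.

144.17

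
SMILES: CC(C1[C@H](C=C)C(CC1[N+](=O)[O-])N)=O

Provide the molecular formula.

C9H14N2O3

Heavy atoms from the SMILES: 9 C, 2 N, 3 O.
Implicit hydrogens by atom environment:
  5 × C: 1 H each → 5
  2 × C: 2 H each → 4
  2 × O: no H
  1 × C: 3 H
  1 × C: no H
  1 × N: 2 H
  1 × N (charge +1): no H
  1 × O (charge -1): no H
  Total hydrogens = 14.
Molecular formula: C9H14N2O3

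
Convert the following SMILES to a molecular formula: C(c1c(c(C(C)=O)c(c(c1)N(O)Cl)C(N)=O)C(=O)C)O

Heavy atoms from the SMILES: 12 C, 1 Cl, 2 N, 5 O.
Implicit hydrogens by atom environment:
  5 × C (aromatic): no H
  3 × C: no H
  3 × O: no H
  2 × C: 3 H each → 6
  2 × O: 1 H each → 2
  1 × C: 2 H
  1 × C (aromatic): 1 H
  1 × Cl: no H
  1 × N: 2 H
  1 × N: no H
  Total hydrogens = 13.
Molecular formula: C12H13ClN2O5

C12H13ClN2O5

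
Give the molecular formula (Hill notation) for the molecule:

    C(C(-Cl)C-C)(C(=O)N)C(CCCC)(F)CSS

Heavy atoms from the SMILES: 11 C, 1 Cl, 1 F, 1 N, 1 O, 2 S.
Implicit hydrogens by atom environment:
  5 × C: 2 H each → 10
  2 × C: 3 H each → 6
  2 × C: 1 H each → 2
  2 × C: no H
  1 × Cl: no H
  1 × F: no H
  1 × N: 2 H
  1 × O: no H
  1 × S: 1 H
  1 × S: no H
  Total hydrogens = 21.
Molecular formula: C11H21ClFNOS2

C11H21ClFNOS2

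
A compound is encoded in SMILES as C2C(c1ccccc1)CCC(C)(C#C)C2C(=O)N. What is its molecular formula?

C16H19NO

Heavy atoms from the SMILES: 16 C, 1 N, 1 O.
Implicit hydrogens by atom environment:
  5 × C (aromatic): 1 H each → 5
  3 × C: 2 H each → 6
  3 × C: 1 H each → 3
  3 × C: no H
  1 × C: 3 H
  1 × C (aromatic): no H
  1 × N: 2 H
  1 × O: no H
  Total hydrogens = 19.
Molecular formula: C16H19NO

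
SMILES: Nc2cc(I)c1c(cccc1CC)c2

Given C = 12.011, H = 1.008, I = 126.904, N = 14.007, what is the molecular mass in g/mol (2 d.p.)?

297.14

Molecular formula: C12H12IN.
M = 12×12.011 + 12×1.008 + 1×126.904 + 1×14.007 = 297.14 g/mol.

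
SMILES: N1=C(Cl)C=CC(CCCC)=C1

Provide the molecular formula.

Heavy atoms from the SMILES: 9 C, 1 Cl, 1 N.
Implicit hydrogens by atom environment:
  3 × C: 2 H each → 6
  3 × C (aromatic): 1 H each → 3
  2 × C (aromatic): no H
  1 × C: 3 H
  1 × Cl: no H
  1 × N (aromatic): no H
  Total hydrogens = 12.
Molecular formula: C9H12ClN

C9H12ClN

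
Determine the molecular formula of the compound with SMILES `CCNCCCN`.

C5H14N2

Heavy atoms from the SMILES: 5 C, 2 N.
Implicit hydrogens by atom environment:
  4 × C: 2 H each → 8
  1 × C: 3 H
  1 × N: 2 H
  1 × N: 1 H
  Total hydrogens = 14.
Molecular formula: C5H14N2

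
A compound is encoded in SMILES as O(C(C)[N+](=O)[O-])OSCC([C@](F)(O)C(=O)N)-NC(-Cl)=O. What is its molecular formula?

Heavy atoms from the SMILES: 7 C, 1 Cl, 1 F, 3 N, 7 O, 1 S.
Implicit hydrogens by atom environment:
  5 × O: no H
  3 × C: no H
  2 × C: 1 H each → 2
  1 × C: 3 H
  1 × C: 2 H
  1 × Cl: no H
  1 × F: no H
  1 × N: 2 H
  1 × N: 1 H
  1 × N (charge +1): no H
  1 × O: 1 H
  1 × O (charge -1): no H
  1 × S: no H
  Total hydrogens = 11.
Molecular formula: C7H11ClFN3O7S

C7H11ClFN3O7S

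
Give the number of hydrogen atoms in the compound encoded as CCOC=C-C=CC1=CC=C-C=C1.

Hydrogens are implicit in SMILES; fill each atom to its normal valence:
  5 × C (aromatic): 1 H each → 5
  4 × C: 1 H each → 4
  1 × C: 3 H
  1 × C: 2 H
  1 × C (aromatic): no H
  1 × O: no H
  Total hydrogens = 14.

14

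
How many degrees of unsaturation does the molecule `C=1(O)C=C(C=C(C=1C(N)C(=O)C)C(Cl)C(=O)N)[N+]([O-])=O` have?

Molecular formula from the SMILES: C11H12ClN3O5.
DoU = (2C + 2 + N − H − X)/2 = (2·11 + 2 + 3 − 12 − 1)/2 = 14/2 = 7.
(Structurally: 1 ring(s) + 6 π bond(s) = 7.)

7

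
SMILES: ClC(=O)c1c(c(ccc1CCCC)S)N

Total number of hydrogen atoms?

14

Hydrogens are implicit in SMILES; fill each atom to its normal valence:
  4 × C (aromatic): no H
  3 × C: 2 H each → 6
  2 × C (aromatic): 1 H each → 2
  1 × C: 3 H
  1 × C: no H
  1 × Cl: no H
  1 × N: 2 H
  1 × O: no H
  1 × S: 1 H
  Total hydrogens = 14.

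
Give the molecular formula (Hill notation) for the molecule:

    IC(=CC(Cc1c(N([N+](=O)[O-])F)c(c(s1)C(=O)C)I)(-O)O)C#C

C12H9FI2N2O5S

Heavy atoms from the SMILES: 12 C, 1 F, 2 I, 2 N, 5 O, 1 S.
Implicit hydrogens by atom environment:
  4 × C (aromatic): no H
  4 × C: no H
  2 × C: 1 H each → 2
  2 × I: no H
  2 × O: 1 H each → 2
  2 × O: no H
  1 × C: 3 H
  1 × C: 2 H
  1 × F: no H
  1 × N: no H
  1 × N (charge +1): no H
  1 × O (charge -1): no H
  1 × S (aromatic): no H
  Total hydrogens = 9.
Molecular formula: C12H9FI2N2O5S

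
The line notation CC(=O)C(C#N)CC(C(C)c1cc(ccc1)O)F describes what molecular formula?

C14H16FNO2

Heavy atoms from the SMILES: 14 C, 1 F, 1 N, 2 O.
Implicit hydrogens by atom environment:
  4 × C (aromatic): 1 H each → 4
  3 × C: 1 H each → 3
  2 × C: 3 H each → 6
  2 × C: no H
  2 × C (aromatic): no H
  1 × C: 2 H
  1 × F: no H
  1 × N: no H
  1 × O: 1 H
  1 × O: no H
  Total hydrogens = 16.
Molecular formula: C14H16FNO2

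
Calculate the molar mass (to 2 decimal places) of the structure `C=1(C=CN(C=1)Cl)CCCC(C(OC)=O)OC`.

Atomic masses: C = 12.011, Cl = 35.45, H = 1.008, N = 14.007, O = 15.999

245.70

Molecular formula: C11H16ClNO3.
M = 11×12.011 + 1×35.45 + 16×1.008 + 1×14.007 + 3×15.999 = 245.70 g/mol.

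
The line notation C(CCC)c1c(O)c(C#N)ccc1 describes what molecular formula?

Heavy atoms from the SMILES: 11 C, 1 N, 1 O.
Implicit hydrogens by atom environment:
  3 × C: 2 H each → 6
  3 × C (aromatic): 1 H each → 3
  3 × C (aromatic): no H
  1 × C: 3 H
  1 × C: no H
  1 × N: no H
  1 × O: 1 H
  Total hydrogens = 13.
Molecular formula: C11H13NO

C11H13NO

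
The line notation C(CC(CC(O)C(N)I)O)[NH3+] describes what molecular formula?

Heavy atoms from the SMILES: 6 C, 1 I, 2 N, 2 O.
Implicit hydrogens by atom environment:
  3 × C: 2 H each → 6
  3 × C: 1 H each → 3
  2 × O: 1 H each → 2
  1 × I: no H
  1 × N (charge +1): 3 H
  1 × N: 2 H
  Total hydrogens = 16.
Net charge +1.
Molecular formula: C6H16IN2O2+

C6H16IN2O2+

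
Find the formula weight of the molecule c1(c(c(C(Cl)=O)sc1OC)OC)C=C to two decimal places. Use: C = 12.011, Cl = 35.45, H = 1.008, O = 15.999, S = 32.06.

232.68

Molecular formula: C9H9ClO3S.
M = 9×12.011 + 1×35.45 + 9×1.008 + 3×15.999 + 1×32.06 = 232.68 g/mol.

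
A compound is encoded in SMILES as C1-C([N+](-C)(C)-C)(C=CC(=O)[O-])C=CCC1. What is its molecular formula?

Heavy atoms from the SMILES: 12 C, 1 N, 2 O.
Implicit hydrogens by atom environment:
  4 × C: 1 H each → 4
  3 × C: 3 H each → 9
  3 × C: 2 H each → 6
  2 × C: no H
  1 × N (charge +1): no H
  1 × O: no H
  1 × O (charge -1): no H
  Total hydrogens = 19.
Molecular formula: C12H19NO2

C12H19NO2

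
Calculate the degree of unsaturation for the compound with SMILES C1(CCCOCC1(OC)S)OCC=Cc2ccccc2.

Molecular formula from the SMILES: C16H22O3S.
DoU = (2C + 2 + N − H − X)/2 = (2·16 + 2 + 0 − 22 − 0)/2 = 12/2 = 6.
(Structurally: 2 ring(s) + 4 π bond(s) = 6.)

6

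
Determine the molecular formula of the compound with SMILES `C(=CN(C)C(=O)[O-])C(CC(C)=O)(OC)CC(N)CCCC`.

C15H27N2O4-

Heavy atoms from the SMILES: 15 C, 2 N, 4 O.
Implicit hydrogens by atom environment:
  5 × C: 2 H each → 10
  4 × C: 3 H each → 12
  3 × C: 1 H each → 3
  3 × C: no H
  3 × O: no H
  1 × N: 2 H
  1 × N: no H
  1 × O (charge -1): no H
  Total hydrogens = 27.
Net charge -1.
Molecular formula: C15H27N2O4-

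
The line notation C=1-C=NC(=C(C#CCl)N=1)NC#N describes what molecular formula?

C7H3ClN4

Heavy atoms from the SMILES: 7 C, 1 Cl, 4 N.
Implicit hydrogens by atom environment:
  3 × C: no H
  2 × C (aromatic): 1 H each → 2
  2 × C (aromatic): no H
  2 × N (aromatic): no H
  1 × Cl: no H
  1 × N: 1 H
  1 × N: no H
  Total hydrogens = 3.
Molecular formula: C7H3ClN4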